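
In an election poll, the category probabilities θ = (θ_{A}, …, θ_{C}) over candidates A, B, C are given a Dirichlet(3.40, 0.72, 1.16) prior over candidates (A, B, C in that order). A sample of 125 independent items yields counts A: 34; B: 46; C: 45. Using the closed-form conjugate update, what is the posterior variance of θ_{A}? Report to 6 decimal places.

The Dirichlet prior is conjugate to the Multinomial likelihood: each posterior αⱼ = prior αⱼ + observed count nⱼ.
Posterior concentration: (37.40, 46.72, 46.16), total = 130.28.
Var[θ_j] = α_j(Σα−α_j)/((Σα)²(Σα+1)) = 37.40·92.88/(130.28²·131.28) = 0.001559.

0.001559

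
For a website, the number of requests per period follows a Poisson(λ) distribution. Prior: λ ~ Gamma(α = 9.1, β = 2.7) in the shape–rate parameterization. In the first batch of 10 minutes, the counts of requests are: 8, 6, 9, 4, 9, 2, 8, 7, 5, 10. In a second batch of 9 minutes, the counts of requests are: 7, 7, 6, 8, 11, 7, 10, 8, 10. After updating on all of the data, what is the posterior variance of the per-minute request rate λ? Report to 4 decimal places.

With a Gamma(shape α, rate β) prior, the Poisson likelihood is conjugate: the posterior is Gamma(α + ΣXᵢ, β + n).
Batch 1: sum of counts S = 68 over n = 10 minutes.
After batch 1: Gamma(α+S, β+n) = Gamma(9.1+68, 2.7+10) = Gamma(77.1, 12.7).
Batch 2: sum of counts S = 74 over n = 9 minutes.
After batch 2: Gamma(α+S, β+n) = Gamma(77.1+74, 12.7+9) = Gamma(151.1, 21.7).
Var = α/β² = 151.1/21.7² = 0.3209.

0.3209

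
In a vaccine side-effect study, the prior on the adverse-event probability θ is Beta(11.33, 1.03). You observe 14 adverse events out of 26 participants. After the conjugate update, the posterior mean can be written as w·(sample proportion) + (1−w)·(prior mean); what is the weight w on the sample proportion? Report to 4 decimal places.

The Beta prior is conjugate to a Binomial/Bernoulli likelihood; the update adds successes to α and failures to β.
Posterior mean = (α₀+k)/(α₀+β₀+n) = [n/(α₀+β₀+n)]·(k/n) + [(α₀+β₀)/(α₀+β₀+n)]·α₀/(α₀+β₀), so only n and the prior enter the weight.
The weight on the data is w = n/(α₀+β₀+n) = 26/(11.33+1.03+26) = 26/38.36 = 0.6778.

0.6778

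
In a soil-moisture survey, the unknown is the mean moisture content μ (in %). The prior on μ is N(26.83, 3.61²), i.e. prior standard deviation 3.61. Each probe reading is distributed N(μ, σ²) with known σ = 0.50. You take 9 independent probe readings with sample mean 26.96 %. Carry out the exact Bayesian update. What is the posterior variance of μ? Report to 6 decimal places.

For Normal data with known variance σ², a Normal(μ₀, σ₀²) prior on μ is conjugate. Posterior precision = 1/σ₀² + n/σ²; posterior mean is the precision-weighted average of μ₀ and x̄.
σ₀² = 3.61² = 13.0321, σ² = 0.50² = 0.25; σ² + n·σ₀² = 0.25 + 9·13.0321 = 117.5389.
Posterior precision = 1/σ₀² + n/σ² = 1/13.0321 + 9/0.25 = (σ² + n·σ₀²)/(σ₀²σ²) = 117.5389/(13.0321·0.25); posterior variance σₙ² = σ₀²σ²/(σ² + n·σ₀²) = 13.0321·0.25/117.5389 = 0.027719.

0.027719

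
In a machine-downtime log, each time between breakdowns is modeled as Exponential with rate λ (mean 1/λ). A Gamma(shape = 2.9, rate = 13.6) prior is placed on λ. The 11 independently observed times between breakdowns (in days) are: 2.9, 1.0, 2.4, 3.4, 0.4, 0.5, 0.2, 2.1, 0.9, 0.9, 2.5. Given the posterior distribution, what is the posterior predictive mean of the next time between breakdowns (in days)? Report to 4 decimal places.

2.3876

With a Gamma(shape α, rate β) prior on the exponential rate λ, the posterior after n observations with total T = Σxᵢ is Gamma(α+n, β+T).
Sum of observations T = 17.2 days; n = 11.
Posterior: Gamma(2.9+11, 13.6+17.2) = Gamma(13.9, 30.8).
The predictive distribution for the next observation is Lomax; its mean is β/(α−1) = 30.8/12.9 = 2.3876.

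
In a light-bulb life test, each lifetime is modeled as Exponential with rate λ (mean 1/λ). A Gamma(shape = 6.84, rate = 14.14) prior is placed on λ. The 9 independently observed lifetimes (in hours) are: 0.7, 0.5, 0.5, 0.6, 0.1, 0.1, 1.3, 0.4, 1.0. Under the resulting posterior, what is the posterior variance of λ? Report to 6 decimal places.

0.042349

With a Gamma(shape α, rate β) prior on the exponential rate λ, the posterior after n observations with total T = Σxᵢ is Gamma(α+n, β+T).
Sum of observations T = 5.2 hours; n = 9.
Posterior: Gamma(6.84+9, 14.14+5.2) = Gamma(15.84, 19.34).
Var = α/β² = 0.042349.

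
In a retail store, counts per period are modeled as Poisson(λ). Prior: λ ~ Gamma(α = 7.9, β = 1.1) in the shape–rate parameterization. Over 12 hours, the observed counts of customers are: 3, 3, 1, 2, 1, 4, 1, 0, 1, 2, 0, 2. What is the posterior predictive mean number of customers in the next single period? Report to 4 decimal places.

2.1298

With a Gamma(shape α, rate β) prior, the Poisson likelihood is conjugate: the posterior is Gamma(α + ΣXᵢ, β + n).
Sum of counts S = 20 over n = 12 hours.
Posterior: Gamma(α+S, β+n) = Gamma(7.9+20, 1.1+12) = Gamma(27.9, 13.1).
The predictive distribution for one future period is NegBinom with mean α/β = 2.1298.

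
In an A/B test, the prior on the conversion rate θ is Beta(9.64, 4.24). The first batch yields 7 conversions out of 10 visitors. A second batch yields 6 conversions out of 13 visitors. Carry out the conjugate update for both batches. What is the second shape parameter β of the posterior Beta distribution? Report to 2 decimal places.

14.24

The Beta prior is conjugate to a Binomial/Bernoulli likelihood; the update adds successes to α and failures to β.
After batch 1: Beta(9.64+7, 4.24+3) = Beta(16.64, 7.24).
After batch 2: Beta(16.64+6, 7.24+7) = Beta(22.64, 14.24).
Posterior β = 14.24.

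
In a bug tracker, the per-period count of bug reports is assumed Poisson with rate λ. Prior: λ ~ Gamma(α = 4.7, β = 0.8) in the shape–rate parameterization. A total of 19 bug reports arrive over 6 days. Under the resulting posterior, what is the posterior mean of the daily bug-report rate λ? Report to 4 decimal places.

With a Gamma(shape α, rate β) prior, the Poisson likelihood is conjugate: the posterior is Gamma(α + ΣXᵢ, β + n).
Posterior: Gamma(α+S, β+n) = Gamma(4.7+19, 0.8+6) = Gamma(23.7, 6.8).
Posterior mean = α/β = 23.7/6.8 = 3.4853.

3.4853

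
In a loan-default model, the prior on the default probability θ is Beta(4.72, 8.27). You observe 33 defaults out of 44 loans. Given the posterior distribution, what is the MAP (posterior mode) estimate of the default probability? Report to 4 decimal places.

The Beta prior is conjugate to a Binomial/Bernoulli likelihood; the update adds successes to α and failures to β.
Posterior: Beta(α+k, β+n−k) = Beta(4.72+33, 8.27+11) = Beta(37.72, 19.27).
Mode of Beta(a,b) for a,b>1 is (a−1)/(a+b−2) = 36.72/54.99 = 0.6678.

0.6678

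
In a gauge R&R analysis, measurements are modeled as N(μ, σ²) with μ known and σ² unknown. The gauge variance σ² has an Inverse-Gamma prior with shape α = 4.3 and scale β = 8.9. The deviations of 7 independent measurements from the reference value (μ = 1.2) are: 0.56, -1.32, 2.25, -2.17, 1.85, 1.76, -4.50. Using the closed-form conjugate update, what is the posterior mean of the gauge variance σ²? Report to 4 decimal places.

4.1469

With known mean μ and an Inverse-Gamma(α, β) prior on σ², the Normal likelihood is conjugate: posterior is Inv-Gamma(α + n/2, β + Σ(xᵢ−μ)²/2).
Σ(xᵢ−μ)² = (0.56)² + (-1.32)² + (2.25)² + (-2.17)² + (1.85)² + (1.76)² + (-4.50)² = 38.5975.
Posterior: Inv-Gamma(4.3 + 7/2, 8.9 + 38.5975/2) = Inv-Gamma(7.80, 28.19875).
E[σ²|data] = β/(α−1) = 28.19875/6.80 = 4.1469.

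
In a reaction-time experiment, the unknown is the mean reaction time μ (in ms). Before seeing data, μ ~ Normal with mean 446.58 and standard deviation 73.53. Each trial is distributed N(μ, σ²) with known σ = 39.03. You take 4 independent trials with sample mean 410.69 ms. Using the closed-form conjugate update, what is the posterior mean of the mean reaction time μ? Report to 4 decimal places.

For Normal data with known variance σ², a Normal(μ₀, σ₀²) prior on μ is conjugate. Posterior precision = 1/σ₀² + n/σ²; posterior mean is the precision-weighted average of μ₀ and x̄.
n·x̄ = 4·410.69 = 1642.76.
σ₀² = 73.53² = 5406.6609, σ² = 39.03² = 1523.3409; σ² + n·σ₀² = 1523.3409 + 4·5406.6609 = 23149.9845.
Posterior mean = (μ₀/σ₀² + n·x̄/σ²)/(1/σ₀² + n/σ²) = (σ²·μ₀ + σ₀²·n·x̄)/(σ² + n·σ₀²) = (1523.3409·446.58 + 5406.6609·1642.76)/23149.9845 = 9562139.839206/23149.9845 = 413.0517.

413.0517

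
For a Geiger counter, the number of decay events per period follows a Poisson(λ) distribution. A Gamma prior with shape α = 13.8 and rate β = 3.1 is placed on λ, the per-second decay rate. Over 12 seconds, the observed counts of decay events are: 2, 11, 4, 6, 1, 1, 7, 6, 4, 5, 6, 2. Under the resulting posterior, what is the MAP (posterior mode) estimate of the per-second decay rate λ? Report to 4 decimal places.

With a Gamma(shape α, rate β) prior, the Poisson likelihood is conjugate: the posterior is Gamma(α + ΣXᵢ, β + n).
Sum of counts S = 55 over n = 12 seconds.
Posterior: Gamma(α+S, β+n) = Gamma(13.8+55, 3.1+12) = Gamma(68.8, 15.1).
Mode of Gamma(α,β) for α≥1 is (α−1)/β = 67.8/15.1 = 4.4901.

4.4901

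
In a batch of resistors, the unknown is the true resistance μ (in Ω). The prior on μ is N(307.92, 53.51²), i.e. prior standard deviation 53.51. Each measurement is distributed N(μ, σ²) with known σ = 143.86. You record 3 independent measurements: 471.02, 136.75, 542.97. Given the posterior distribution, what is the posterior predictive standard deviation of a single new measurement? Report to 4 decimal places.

150.7288

For Normal data with known variance σ², a Normal(μ₀, σ₀²) prior on μ is conjugate. Posterior precision = 1/σ₀² + n/σ²; posterior mean is the precision-weighted average of μ₀ and x̄.
σ₀² = 53.51² = 2863.3201, σ² = 143.86² = 20695.6996; σ² + n·σ₀² = 20695.6996 + 3·2863.3201 = 29285.6599.
Posterior precision = 1/σ₀² + n/σ² = 1/2863.3201 + 3/20695.6996 = (σ² + n·σ₀²)/(σ₀²σ²) = 29285.6599/(2863.3201·20695.6996); posterior variance σₙ² = σ₀²σ²/(σ² + n·σ₀²) = 2863.3201·20695.6996/29285.6599 = 2023.461751.
Predictive variance for one new observation = σₙ² + σ² = 2863.3201·20695.6996/29285.6599 + 20695.6996 = σ²·(σ₀² + 29285.6599)/29285.6599 = 20695.6996·32148.98/29285.6599 = 22719.161351; SD = √(20695.6996·32148.98/29285.6599) = 150.7288.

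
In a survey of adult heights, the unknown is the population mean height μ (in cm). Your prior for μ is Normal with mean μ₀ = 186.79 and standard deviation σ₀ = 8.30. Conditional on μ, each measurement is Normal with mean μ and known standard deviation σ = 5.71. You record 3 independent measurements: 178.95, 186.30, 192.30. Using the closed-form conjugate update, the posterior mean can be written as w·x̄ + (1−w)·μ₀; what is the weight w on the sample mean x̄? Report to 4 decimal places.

0.8637

For Normal data with known variance σ², a Normal(μ₀, σ₀²) prior on μ is conjugate. Posterior precision = 1/σ₀² + n/σ²; posterior mean is the precision-weighted average of μ₀ and x̄.
σ₀² = 8.30² = 68.89, σ² = 5.71² = 32.6041. Prior precision 1/σ₀² = 1/68.89; data precision n/σ² = 3/32.6041.
w = (n/σ²)/(1/σ₀² + n/σ²) = n·σ₀²/(σ² + n·σ₀²) = 3·68.89/(32.6041 + 3·68.89) = 206.67/239.2741 = 0.8637.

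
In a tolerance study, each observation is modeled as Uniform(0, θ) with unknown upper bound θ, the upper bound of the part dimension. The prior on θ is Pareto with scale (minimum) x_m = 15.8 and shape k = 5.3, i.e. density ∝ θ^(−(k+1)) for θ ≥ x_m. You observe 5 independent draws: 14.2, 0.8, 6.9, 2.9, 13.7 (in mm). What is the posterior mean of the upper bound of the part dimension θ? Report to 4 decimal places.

17.4989

A Pareto(scale x_m, shape k) prior on the upper bound θ of Uniform(0, θ) is conjugate: posterior is Pareto(max(x_m, max xᵢ), k + n).
Sample maximum = 14.2; prior scale x_m = 15.8 → posterior scale = max = 15.8.
Posterior shape = 5.3 + 5 = 10.3.
E[θ|data] = k·x_m/(k−1) = 10.3·15.8/9.3 = 17.4989.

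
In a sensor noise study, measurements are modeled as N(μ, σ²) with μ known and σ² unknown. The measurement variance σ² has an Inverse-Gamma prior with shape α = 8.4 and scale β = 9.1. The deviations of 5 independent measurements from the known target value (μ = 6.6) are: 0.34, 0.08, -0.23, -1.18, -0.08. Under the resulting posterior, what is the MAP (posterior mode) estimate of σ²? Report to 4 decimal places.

With known mean μ and an Inverse-Gamma(α, β) prior on σ², the Normal likelihood is conjugate: posterior is Inv-Gamma(α + n/2, β + Σ(xᵢ−μ)²/2).
Σ(xᵢ−μ)² = (0.34)² + (0.08)² + (-0.23)² + (-1.18)² + (-0.08)² = 1.5737.
Posterior: Inv-Gamma(8.4 + 5/2, 9.1 + 1.5737/2) = Inv-Gamma(10.90, 9.88685).
Mode = β/(α+1) = 9.88685/11.90 = 0.8308.

0.8308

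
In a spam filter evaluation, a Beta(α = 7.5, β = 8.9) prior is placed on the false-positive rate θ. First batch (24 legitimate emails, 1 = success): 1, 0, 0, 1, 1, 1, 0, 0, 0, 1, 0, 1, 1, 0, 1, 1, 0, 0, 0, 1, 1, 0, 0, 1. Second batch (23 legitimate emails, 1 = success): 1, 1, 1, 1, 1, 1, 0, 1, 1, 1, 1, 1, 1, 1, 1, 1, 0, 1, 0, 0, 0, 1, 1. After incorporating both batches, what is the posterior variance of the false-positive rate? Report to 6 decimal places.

The Beta prior is conjugate to a Binomial/Bernoulli likelihood; the update adds successes to α and failures to β.
After batch 1: Beta(7.5+12, 8.9+12) = Beta(19.5, 20.9).
After batch 2: Beta(19.5+18, 20.9+5) = Beta(37.5, 25.9).
Var = αβ/((α+β)²(α+β+1)) = 37.5·25.9/(63.4²·64.4) = 0.003752.

0.003752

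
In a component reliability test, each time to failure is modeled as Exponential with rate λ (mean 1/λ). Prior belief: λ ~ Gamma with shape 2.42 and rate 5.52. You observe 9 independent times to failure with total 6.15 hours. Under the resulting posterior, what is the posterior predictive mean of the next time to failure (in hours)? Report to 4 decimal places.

1.1200

With a Gamma(shape α, rate β) prior on the exponential rate λ, the posterior after n observations with total T = Σxᵢ is Gamma(α+n, β+T).
Posterior: Gamma(2.42+9, 5.52+6.15) = Gamma(11.42, 11.67).
The predictive distribution for the next observation is Lomax; its mean is β/(α−1) = 11.67/10.42 = 1.1200.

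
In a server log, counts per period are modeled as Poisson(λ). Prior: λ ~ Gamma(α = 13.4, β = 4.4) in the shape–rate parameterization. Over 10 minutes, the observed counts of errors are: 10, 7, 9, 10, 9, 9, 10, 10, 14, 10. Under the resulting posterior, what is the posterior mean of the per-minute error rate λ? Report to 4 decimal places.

With a Gamma(shape α, rate β) prior, the Poisson likelihood is conjugate: the posterior is Gamma(α + ΣXᵢ, β + n).
Sum of counts S = 98 over n = 10 minutes.
Posterior: Gamma(α+S, β+n) = Gamma(13.4+98, 4.4+10) = Gamma(111.4, 14.4).
Posterior mean = α/β = 111.4/14.4 = 7.7361.

7.7361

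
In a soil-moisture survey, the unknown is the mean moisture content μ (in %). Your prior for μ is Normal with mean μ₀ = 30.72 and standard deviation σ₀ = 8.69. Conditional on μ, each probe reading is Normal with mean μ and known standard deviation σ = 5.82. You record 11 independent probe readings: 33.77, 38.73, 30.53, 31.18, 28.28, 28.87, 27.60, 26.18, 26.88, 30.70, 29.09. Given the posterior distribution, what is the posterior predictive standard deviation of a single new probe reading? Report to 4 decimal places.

6.0689

For Normal data with known variance σ², a Normal(μ₀, σ₀²) prior on μ is conjugate. Posterior precision = 1/σ₀² + n/σ²; posterior mean is the precision-weighted average of μ₀ and x̄.
σ₀² = 8.69² = 75.5161, σ² = 5.82² = 33.8724; σ² + n·σ₀² = 33.8724 + 11·75.5161 = 864.5495.
Posterior precision = 1/σ₀² + n/σ² = 1/75.5161 + 11/33.8724 = (σ² + n·σ₀²)/(σ₀²σ²) = 864.5495/(75.5161·33.8724); posterior variance σₙ² = σ₀²σ²/(σ² + n·σ₀²) = 75.5161·33.8724/864.5495 = 2.958664.
Predictive variance for one new observation = σₙ² + σ² = 75.5161·33.8724/864.5495 + 33.8724 = σ²·(σ₀² + 864.5495)/864.5495 = 33.8724·940.0656/864.5495 = 36.831064; SD = √(33.8724·940.0656/864.5495) = 6.0689.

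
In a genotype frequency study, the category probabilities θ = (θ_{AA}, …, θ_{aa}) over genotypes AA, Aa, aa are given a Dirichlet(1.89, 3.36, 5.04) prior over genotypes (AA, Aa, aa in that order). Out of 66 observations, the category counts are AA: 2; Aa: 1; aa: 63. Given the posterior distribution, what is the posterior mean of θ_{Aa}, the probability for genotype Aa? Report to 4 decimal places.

0.0572

The Dirichlet prior is conjugate to the Multinomial likelihood: each posterior αⱼ = prior αⱼ + observed count nⱼ.
Posterior concentration: (3.89, 4.36, 68.04), total = 76.29.
E[θ_{Aa}|data] = α_{Aa}/Σα = 4.36/76.29 = 0.0572.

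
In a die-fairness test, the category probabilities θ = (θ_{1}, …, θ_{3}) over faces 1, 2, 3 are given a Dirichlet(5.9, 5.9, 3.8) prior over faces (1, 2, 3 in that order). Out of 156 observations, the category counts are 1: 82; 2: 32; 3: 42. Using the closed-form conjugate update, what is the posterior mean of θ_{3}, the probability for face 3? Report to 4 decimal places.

0.2669

The Dirichlet prior is conjugate to the Multinomial likelihood: each posterior αⱼ = prior αⱼ + observed count nⱼ.
Posterior concentration: (87.9, 37.9, 45.8), total = 171.6.
E[θ_{3}|data] = α_{3}/Σα = 45.8/171.6 = 0.2669.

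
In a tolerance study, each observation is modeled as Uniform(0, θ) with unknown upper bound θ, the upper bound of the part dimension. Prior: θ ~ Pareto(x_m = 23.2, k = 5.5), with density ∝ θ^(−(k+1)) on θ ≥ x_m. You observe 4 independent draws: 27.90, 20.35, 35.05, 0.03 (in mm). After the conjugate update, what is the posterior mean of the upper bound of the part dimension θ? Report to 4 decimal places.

39.1735

A Pareto(scale x_m, shape k) prior on the upper bound θ of Uniform(0, θ) is conjugate: posterior is Pareto(max(x_m, max xᵢ), k + n).
Sample maximum = 35.05; prior scale x_m = 23.2 → posterior scale = max = 35.05.
Posterior shape = 5.5 + 4 = 9.5.
E[θ|data] = k·x_m/(k−1) = 9.5·35.05/8.5 = 39.1735.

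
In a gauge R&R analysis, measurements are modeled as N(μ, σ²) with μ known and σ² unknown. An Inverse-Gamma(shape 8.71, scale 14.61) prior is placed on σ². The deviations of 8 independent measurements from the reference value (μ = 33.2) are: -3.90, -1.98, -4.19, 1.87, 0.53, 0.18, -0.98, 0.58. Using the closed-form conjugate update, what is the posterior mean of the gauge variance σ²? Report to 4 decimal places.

With known mean μ and an Inverse-Gamma(α, β) prior on σ², the Normal likelihood is conjugate: posterior is Inv-Gamma(α + n/2, β + Σ(xᵢ−μ)²/2).
Σ(xᵢ−μ)² = (-3.90)² + (-1.98)² + (-4.19)² + (1.87)² + (0.53)² + (0.18)² + (-0.98)² + (0.58)² = 41.7935.
Posterior: Inv-Gamma(8.71 + 8/2, 14.61 + 41.7935/2) = Inv-Gamma(12.71, 35.50675).
E[σ²|data] = β/(α−1) = 35.50675/11.71 = 3.0322.

3.0322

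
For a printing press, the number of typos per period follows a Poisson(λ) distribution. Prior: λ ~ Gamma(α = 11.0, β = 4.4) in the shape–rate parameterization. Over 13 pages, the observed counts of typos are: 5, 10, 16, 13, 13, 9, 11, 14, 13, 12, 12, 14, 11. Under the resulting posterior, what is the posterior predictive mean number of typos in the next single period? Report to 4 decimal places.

With a Gamma(shape α, rate β) prior, the Poisson likelihood is conjugate: the posterior is Gamma(α + ΣXᵢ, β + n).
Sum of counts S = 153 over n = 13 pages.
Posterior: Gamma(α+S, β+n) = Gamma(11.0+153, 4.4+13) = Gamma(164.0, 17.4).
The predictive distribution for one future period is NegBinom with mean α/β = 9.4253.

9.4253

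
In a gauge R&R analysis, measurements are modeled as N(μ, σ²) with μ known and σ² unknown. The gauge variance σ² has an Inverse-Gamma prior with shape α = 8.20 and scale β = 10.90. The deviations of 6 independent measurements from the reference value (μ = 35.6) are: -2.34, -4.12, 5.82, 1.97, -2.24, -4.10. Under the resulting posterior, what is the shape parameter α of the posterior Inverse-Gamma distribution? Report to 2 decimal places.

11.20

With known mean μ and an Inverse-Gamma(α, β) prior on σ², the Normal likelihood is conjugate: posterior is Inv-Gamma(α + n/2, β + Σ(xᵢ−μ)²/2).
Σ(xᵢ−μ)² = (-2.34)² + (-4.12)² + (5.82)² + (1.97)² + (-2.24)² + (-4.10)² = 82.0309.
Posterior: Inv-Gamma(8.20 + 6/2, 10.90 + 82.0309/2) = Inv-Gamma(11.20, 51.91545).
Posterior α = 11.20.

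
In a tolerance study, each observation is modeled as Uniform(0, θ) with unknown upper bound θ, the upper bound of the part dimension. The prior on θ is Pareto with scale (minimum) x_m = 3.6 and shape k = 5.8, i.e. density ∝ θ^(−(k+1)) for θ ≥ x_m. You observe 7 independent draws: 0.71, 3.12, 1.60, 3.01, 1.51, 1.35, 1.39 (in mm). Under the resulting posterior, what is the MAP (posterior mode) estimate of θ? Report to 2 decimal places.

A Pareto(scale x_m, shape k) prior on the upper bound θ of Uniform(0, θ) is conjugate: posterior is Pareto(max(x_m, max xᵢ), k + n).
Sample maximum = 3.12; prior scale x_m = 3.6 → posterior scale = max = 3.60.
Posterior shape = 5.8 + 7 = 12.8.
The Pareto density is decreasing on [x_m, ∞), so the mode is x_m = 3.60.

3.60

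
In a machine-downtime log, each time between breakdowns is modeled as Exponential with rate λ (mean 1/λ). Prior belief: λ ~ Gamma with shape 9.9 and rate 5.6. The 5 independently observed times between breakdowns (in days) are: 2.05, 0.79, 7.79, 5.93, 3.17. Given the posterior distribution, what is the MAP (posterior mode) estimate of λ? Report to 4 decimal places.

0.5488

With a Gamma(shape α, rate β) prior on the exponential rate λ, the posterior after n observations with total T = Σxᵢ is Gamma(α+n, β+T).
Sum of observations T = 19.73 days; n = 5.
Posterior: Gamma(9.9+5, 5.6+19.73) = Gamma(14.9, 25.33).
Mode = (α−1)/β = 0.5488.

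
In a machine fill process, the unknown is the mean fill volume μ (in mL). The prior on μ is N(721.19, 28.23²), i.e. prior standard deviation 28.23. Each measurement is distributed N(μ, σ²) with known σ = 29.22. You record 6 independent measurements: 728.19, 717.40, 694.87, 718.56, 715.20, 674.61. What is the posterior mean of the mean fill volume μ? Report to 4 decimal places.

For Normal data with known variance σ², a Normal(μ₀, σ₀²) prior on μ is conjugate. Posterior precision = 1/σ₀² + n/σ²; posterior mean is the precision-weighted average of μ₀ and x̄.
Σxᵢ = 728.19 + 717.40 + 694.87 + 718.56 + 715.20 + 674.61 = 4248.83, so n·x̄ = 4248.83.
σ₀² = 28.23² = 796.9329, σ² = 29.22² = 853.8084; σ² + n·σ₀² = 853.8084 + 6·796.9329 = 5635.4058.
Posterior mean = (μ₀/σ₀² + n·x̄/σ²)/(1/σ₀² + n/σ²) = (σ²·μ₀ + σ₀²·n·x̄)/(σ² + n·σ₀²) = (853.8084·721.19 + 796.9329·4248.83)/5635.4058 = 4001790.493503/5635.4058 = 710.1158.

710.1158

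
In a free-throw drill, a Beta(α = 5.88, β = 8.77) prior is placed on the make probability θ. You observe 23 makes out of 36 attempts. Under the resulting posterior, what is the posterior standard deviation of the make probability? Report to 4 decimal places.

0.0689

The Beta prior is conjugate to a Binomial/Bernoulli likelihood; the update adds successes to α and failures to β.
Posterior: Beta(α+k, β+n−k) = Beta(5.88+23, 8.77+13) = Beta(28.88, 21.77).
Var = αβ/((α+β)²(α+β+1)) = 28.88·21.77/(50.65²·51.65) = 0.00474489; SD = √0.00474489 = 0.0689.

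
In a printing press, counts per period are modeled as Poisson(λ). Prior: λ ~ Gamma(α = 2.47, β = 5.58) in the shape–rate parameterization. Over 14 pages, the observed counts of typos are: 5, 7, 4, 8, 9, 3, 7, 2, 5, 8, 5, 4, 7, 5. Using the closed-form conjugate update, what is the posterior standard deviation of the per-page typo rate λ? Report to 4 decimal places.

0.4610

With a Gamma(shape α, rate β) prior, the Poisson likelihood is conjugate: the posterior is Gamma(α + ΣXᵢ, β + n).
Sum of counts S = 79 over n = 14 pages.
Posterior: Gamma(α+S, β+n) = Gamma(2.47+79, 5.58+14) = Gamma(81.47, 19.58).
SD = √α/β = √81.47/19.58 = 0.4610.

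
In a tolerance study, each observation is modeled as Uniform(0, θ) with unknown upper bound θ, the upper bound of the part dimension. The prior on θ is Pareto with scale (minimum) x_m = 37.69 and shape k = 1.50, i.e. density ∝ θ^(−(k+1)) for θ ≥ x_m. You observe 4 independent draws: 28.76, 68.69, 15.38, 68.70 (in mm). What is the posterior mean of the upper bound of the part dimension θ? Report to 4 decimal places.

83.9667

A Pareto(scale x_m, shape k) prior on the upper bound θ of Uniform(0, θ) is conjugate: posterior is Pareto(max(x_m, max xᵢ), k + n).
Sample maximum = 68.70; prior scale x_m = 37.69 → posterior scale = max = 68.70.
Posterior shape = 1.50 + 4 = 5.50.
E[θ|data] = k·x_m/(k−1) = 5.50·68.70/4.50 = 83.9667.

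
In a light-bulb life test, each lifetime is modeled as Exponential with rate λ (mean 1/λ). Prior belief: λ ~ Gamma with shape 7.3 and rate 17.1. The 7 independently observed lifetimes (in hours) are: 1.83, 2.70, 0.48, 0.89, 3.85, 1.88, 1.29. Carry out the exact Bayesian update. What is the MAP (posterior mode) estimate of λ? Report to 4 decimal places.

With a Gamma(shape α, rate β) prior on the exponential rate λ, the posterior after n observations with total T = Σxᵢ is Gamma(α+n, β+T).
Sum of observations T = 12.92 hours; n = 7.
Posterior: Gamma(7.3+7, 17.1+12.92) = Gamma(14.3, 30.02).
Mode = (α−1)/β = 0.4430.

0.4430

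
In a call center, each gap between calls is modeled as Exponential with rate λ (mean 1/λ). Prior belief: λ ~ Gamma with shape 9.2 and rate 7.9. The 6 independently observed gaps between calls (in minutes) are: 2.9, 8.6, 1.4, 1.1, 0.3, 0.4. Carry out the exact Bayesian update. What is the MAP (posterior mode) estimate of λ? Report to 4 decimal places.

0.6283

With a Gamma(shape α, rate β) prior on the exponential rate λ, the posterior after n observations with total T = Σxᵢ is Gamma(α+n, β+T).
Sum of observations T = 14.7 minutes; n = 6.
Posterior: Gamma(9.2+6, 7.9+14.7) = Gamma(15.2, 22.6).
Mode = (α−1)/β = 0.6283.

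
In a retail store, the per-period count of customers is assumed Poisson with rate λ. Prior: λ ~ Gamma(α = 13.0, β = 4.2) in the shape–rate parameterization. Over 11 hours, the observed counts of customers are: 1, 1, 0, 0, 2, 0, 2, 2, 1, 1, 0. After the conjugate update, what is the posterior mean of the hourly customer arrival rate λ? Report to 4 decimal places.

With a Gamma(shape α, rate β) prior, the Poisson likelihood is conjugate: the posterior is Gamma(α + ΣXᵢ, β + n).
Sum of counts S = 10 over n = 11 hours.
Posterior: Gamma(α+S, β+n) = Gamma(13.0+10, 4.2+11) = Gamma(23.0, 15.2).
Posterior mean = α/β = 23.0/15.2 = 1.5132.

1.5132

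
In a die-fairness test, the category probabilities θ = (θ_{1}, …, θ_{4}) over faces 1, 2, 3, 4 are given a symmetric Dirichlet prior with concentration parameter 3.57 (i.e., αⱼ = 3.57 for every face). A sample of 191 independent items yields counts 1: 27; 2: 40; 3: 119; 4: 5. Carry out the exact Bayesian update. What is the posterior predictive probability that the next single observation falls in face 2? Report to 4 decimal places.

The Dirichlet prior is conjugate to the Multinomial likelihood: each posterior αⱼ = prior αⱼ + observed count nⱼ.
Posterior concentration: (30.57, 43.57, 122.57, 8.57), total = 205.28.
P(next = 2 | data) = α_{2}/Σα = 0.2122.

0.2122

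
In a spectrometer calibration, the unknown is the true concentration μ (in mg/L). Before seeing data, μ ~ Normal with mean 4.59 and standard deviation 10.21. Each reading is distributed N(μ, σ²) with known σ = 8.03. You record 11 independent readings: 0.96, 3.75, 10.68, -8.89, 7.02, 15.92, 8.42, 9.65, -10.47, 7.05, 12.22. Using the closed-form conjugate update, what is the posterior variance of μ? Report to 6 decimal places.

5.549820

For Normal data with known variance σ², a Normal(μ₀, σ₀²) prior on μ is conjugate. Posterior precision = 1/σ₀² + n/σ²; posterior mean is the precision-weighted average of μ₀ and x̄.
σ₀² = 10.21² = 104.2441, σ² = 8.03² = 64.4809; σ² + n·σ₀² = 64.4809 + 11·104.2441 = 1211.166.
Posterior precision = 1/σ₀² + n/σ² = 1/104.2441 + 11/64.4809 = (σ² + n·σ₀²)/(σ₀²σ²) = 1211.166/(104.2441·64.4809); posterior variance σₙ² = σ₀²σ²/(σ² + n·σ₀²) = 104.2441·64.4809/1211.166 = 5.549820.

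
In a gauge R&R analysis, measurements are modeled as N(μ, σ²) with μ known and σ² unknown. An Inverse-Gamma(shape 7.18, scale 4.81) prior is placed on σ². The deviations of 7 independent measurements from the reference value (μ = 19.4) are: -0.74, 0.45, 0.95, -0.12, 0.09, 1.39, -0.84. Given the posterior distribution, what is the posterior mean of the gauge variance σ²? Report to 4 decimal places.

With known mean μ and an Inverse-Gamma(α, β) prior on σ², the Normal likelihood is conjugate: posterior is Inv-Gamma(α + n/2, β + Σ(xᵢ−μ)²/2).
Σ(xᵢ−μ)² = (-0.74)² + (0.45)² + (0.95)² + (-0.12)² + (0.09)² + (1.39)² + (-0.84)² = 4.3128.
Posterior: Inv-Gamma(7.18 + 7/2, 4.81 + 4.3128/2) = Inv-Gamma(10.68, 6.96640).
E[σ²|data] = β/(α−1) = 6.96640/9.68 = 0.7197.

0.7197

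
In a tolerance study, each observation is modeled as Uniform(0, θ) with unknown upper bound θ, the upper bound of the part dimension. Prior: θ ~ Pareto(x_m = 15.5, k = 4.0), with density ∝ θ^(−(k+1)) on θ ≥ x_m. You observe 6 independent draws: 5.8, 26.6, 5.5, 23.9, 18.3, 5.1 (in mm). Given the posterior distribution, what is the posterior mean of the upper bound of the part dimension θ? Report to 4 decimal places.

29.5556

A Pareto(scale x_m, shape k) prior on the upper bound θ of Uniform(0, θ) is conjugate: posterior is Pareto(max(x_m, max xᵢ), k + n).
Sample maximum = 26.6; prior scale x_m = 15.5 → posterior scale = max = 26.6.
Posterior shape = 4.0 + 6 = 10.0.
E[θ|data] = k·x_m/(k−1) = 10.0·26.6/9.0 = 29.5556.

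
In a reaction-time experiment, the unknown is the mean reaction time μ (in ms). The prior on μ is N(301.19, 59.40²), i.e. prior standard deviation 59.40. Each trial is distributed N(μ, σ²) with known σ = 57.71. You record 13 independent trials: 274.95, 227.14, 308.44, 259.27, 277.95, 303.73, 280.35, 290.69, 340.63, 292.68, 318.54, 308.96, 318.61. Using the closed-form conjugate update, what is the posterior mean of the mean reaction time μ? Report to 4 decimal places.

For Normal data with known variance σ², a Normal(μ₀, σ₀²) prior on μ is conjugate. Posterior precision = 1/σ₀² + n/σ²; posterior mean is the precision-weighted average of μ₀ and x̄.
Σxᵢ = 274.95 + 227.14 + 308.44 + 259.27 + 277.95 + 303.73 + 280.35 + 290.69 + 340.63 + 292.68 + 318.54 + 308.96 + 318.61 = 3801.94, so n·x̄ = 3801.94.
σ₀² = 59.40² = 3528.36, σ² = 57.71² = 3330.4441; σ² + n·σ₀² = 3330.4441 + 13·3528.36 = 49199.1241.
Posterior mean = (μ₀/σ₀² + n·x̄/σ²)/(1/σ₀² + n/σ²) = (σ²·μ₀ + σ₀²·n·x̄)/(σ² + n·σ₀²) = (3330.4441·301.19 + 3528.36·3801.94)/49199.1241 = 14417709.476879/49199.1241 = 293.0481.

293.0481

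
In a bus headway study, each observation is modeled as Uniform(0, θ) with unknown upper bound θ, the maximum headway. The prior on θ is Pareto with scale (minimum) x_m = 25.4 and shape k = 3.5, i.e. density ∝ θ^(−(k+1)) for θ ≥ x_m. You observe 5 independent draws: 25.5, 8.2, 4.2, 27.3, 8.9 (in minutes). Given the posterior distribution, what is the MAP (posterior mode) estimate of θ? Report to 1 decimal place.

A Pareto(scale x_m, shape k) prior on the upper bound θ of Uniform(0, θ) is conjugate: posterior is Pareto(max(x_m, max xᵢ), k + n).
Sample maximum = 27.3; prior scale x_m = 25.4 → posterior scale = max = 27.3.
Posterior shape = 3.5 + 5 = 8.5.
The Pareto density is decreasing on [x_m, ∞), so the mode is x_m = 27.3.

27.3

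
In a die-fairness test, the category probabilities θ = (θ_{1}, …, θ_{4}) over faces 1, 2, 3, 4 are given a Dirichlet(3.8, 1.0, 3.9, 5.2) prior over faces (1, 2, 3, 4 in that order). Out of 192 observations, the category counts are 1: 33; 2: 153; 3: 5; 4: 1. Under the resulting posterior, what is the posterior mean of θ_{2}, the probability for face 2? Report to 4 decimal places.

0.7479

The Dirichlet prior is conjugate to the Multinomial likelihood: each posterior αⱼ = prior αⱼ + observed count nⱼ.
Posterior concentration: (36.8, 154.0, 8.9, 6.2), total = 205.9.
E[θ_{2}|data] = α_{2}/Σα = 154.0/205.9 = 0.7479.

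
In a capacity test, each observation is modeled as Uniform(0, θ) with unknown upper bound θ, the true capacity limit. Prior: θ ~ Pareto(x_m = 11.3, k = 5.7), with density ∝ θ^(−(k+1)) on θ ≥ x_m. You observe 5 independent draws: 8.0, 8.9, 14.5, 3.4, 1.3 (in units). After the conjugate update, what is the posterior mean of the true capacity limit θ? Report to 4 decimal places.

15.9948

A Pareto(scale x_m, shape k) prior on the upper bound θ of Uniform(0, θ) is conjugate: posterior is Pareto(max(x_m, max xᵢ), k + n).
Sample maximum = 14.5; prior scale x_m = 11.3 → posterior scale = max = 14.5.
Posterior shape = 5.7 + 5 = 10.7.
E[θ|data] = k·x_m/(k−1) = 10.7·14.5/9.7 = 15.9948.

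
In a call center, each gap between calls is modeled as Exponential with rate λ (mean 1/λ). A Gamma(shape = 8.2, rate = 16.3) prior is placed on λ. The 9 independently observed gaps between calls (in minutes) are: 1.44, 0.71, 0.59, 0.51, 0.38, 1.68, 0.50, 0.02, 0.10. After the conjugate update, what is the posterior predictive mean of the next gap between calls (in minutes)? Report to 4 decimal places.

1.3722

With a Gamma(shape α, rate β) prior on the exponential rate λ, the posterior after n observations with total T = Σxᵢ is Gamma(α+n, β+T).
Sum of observations T = 5.93 minutes; n = 9.
Posterior: Gamma(8.2+9, 16.3+5.93) = Gamma(17.2, 22.23).
The predictive distribution for the next observation is Lomax; its mean is β/(α−1) = 22.23/16.2 = 1.3722.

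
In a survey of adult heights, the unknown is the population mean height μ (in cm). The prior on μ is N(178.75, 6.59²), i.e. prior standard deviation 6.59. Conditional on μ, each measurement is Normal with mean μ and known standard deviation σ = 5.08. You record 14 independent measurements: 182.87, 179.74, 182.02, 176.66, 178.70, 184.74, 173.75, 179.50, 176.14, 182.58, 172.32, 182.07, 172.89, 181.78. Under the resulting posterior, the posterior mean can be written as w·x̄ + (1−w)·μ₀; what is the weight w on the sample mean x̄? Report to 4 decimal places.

0.9593

For Normal data with known variance σ², a Normal(μ₀, σ₀²) prior on μ is conjugate. Posterior precision = 1/σ₀² + n/σ²; posterior mean is the precision-weighted average of μ₀ and x̄.
σ₀² = 6.59² = 43.4281, σ² = 5.08² = 25.8064. Prior precision 1/σ₀² = 1/43.4281; data precision n/σ² = 14/25.8064.
w = (n/σ²)/(1/σ₀² + n/σ²) = n·σ₀²/(σ² + n·σ₀²) = 14·43.4281/(25.8064 + 14·43.4281) = 607.9934/633.7998 = 0.9593.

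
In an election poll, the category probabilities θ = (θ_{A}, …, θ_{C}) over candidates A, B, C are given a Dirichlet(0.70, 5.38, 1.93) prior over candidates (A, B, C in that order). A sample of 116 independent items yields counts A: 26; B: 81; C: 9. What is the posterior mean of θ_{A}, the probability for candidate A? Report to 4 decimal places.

The Dirichlet prior is conjugate to the Multinomial likelihood: each posterior αⱼ = prior αⱼ + observed count nⱼ.
Posterior concentration: (26.70, 86.38, 10.93), total = 124.01.
E[θ_{A}|data] = α_{A}/Σα = 26.70/124.01 = 0.2153.

0.2153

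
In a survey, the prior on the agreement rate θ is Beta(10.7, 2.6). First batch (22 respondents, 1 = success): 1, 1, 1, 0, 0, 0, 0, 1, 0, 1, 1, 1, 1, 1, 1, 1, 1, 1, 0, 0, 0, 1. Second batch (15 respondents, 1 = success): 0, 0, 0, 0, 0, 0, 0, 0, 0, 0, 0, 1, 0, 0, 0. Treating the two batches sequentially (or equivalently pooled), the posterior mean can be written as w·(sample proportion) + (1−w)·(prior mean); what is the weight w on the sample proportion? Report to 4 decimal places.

The Beta prior is conjugate to a Binomial/Bernoulli likelihood; the update adds successes to α and failures to β.
Total number of respondents: n = 22 + 15 = 37.
Posterior mean = (α₀+k)/(α₀+β₀+n) = [n/(α₀+β₀+n)]·(k/n) + [(α₀+β₀)/(α₀+β₀+n)]·α₀/(α₀+β₀), so only n and the prior enter the weight.
The weight on the data is w = n/(α₀+β₀+n) = 37/(10.7+2.6+37) = 37/50.3 = 0.7356.

0.7356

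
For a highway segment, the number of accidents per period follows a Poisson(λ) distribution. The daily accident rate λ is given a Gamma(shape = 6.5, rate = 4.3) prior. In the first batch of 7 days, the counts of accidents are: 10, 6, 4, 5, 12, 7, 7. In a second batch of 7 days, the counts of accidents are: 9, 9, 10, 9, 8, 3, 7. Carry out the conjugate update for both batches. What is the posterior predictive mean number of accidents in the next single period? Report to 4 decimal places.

With a Gamma(shape α, rate β) prior, the Poisson likelihood is conjugate: the posterior is Gamma(α + ΣXᵢ, β + n).
Batch 1: sum of counts S = 51 over n = 7 days.
After batch 1: Gamma(α+S, β+n) = Gamma(6.5+51, 4.3+7) = Gamma(57.5, 11.3).
Batch 2: sum of counts S = 55 over n = 7 days.
After batch 2: Gamma(α+S, β+n) = Gamma(57.5+55, 11.3+7) = Gamma(112.5, 18.3).
The predictive distribution for one future period is NegBinom with mean α/β = 6.1475.

6.1475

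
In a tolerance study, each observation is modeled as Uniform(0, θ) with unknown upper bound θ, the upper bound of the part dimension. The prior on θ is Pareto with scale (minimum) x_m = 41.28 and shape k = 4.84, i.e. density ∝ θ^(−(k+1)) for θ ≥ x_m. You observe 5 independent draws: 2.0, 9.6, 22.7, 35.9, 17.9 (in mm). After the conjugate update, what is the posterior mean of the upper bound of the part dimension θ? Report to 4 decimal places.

45.9497

A Pareto(scale x_m, shape k) prior on the upper bound θ of Uniform(0, θ) is conjugate: posterior is Pareto(max(x_m, max xᵢ), k + n).
Sample maximum = 35.9; prior scale x_m = 41.28 → posterior scale = max = 41.28.
Posterior shape = 4.84 + 5 = 9.84.
E[θ|data] = k·x_m/(k−1) = 9.84·41.28/8.84 = 45.9497.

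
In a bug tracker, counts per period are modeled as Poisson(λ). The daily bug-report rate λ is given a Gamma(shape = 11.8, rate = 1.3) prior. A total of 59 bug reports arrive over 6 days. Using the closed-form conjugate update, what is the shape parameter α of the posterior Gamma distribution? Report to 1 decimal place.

With a Gamma(shape α, rate β) prior, the Poisson likelihood is conjugate: the posterior is Gamma(α + ΣXᵢ, β + n).
Posterior: Gamma(α+S, β+n) = Gamma(11.8+59, 1.3+6) = Gamma(70.8, 7.3).
Posterior α = 70.8.

70.8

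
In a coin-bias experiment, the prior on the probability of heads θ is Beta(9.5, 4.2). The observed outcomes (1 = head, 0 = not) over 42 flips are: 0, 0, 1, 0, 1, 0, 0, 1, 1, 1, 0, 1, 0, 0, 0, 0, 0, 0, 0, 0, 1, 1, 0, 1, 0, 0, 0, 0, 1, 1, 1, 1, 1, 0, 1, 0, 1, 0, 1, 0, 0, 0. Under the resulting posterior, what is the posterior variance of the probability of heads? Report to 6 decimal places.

0.004399

The Beta prior is conjugate to a Binomial/Bernoulli likelihood; the update adds successes to α and failures to β.
Posterior: Beta(α+k, β+n−k) = Beta(9.5+17, 4.2+25) = Beta(26.5, 29.2).
Var = αβ/((α+β)²(α+β+1)) = 26.5·29.2/(55.7²·56.7) = 0.004399.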